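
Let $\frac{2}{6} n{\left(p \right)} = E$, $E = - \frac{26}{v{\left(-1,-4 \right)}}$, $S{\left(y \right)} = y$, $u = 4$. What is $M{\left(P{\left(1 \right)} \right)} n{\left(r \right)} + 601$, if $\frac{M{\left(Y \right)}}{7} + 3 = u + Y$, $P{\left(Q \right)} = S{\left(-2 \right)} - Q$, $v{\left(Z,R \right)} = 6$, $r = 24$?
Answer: $783$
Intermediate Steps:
$P{\left(Q \right)} = -2 - Q$
$E = - \frac{13}{3}$ ($E = - \frac{26}{6} = \left(-26\right) \frac{1}{6} = - \frac{13}{3} \approx -4.3333$)
$n{\left(p \right)} = -13$ ($n{\left(p \right)} = 3 \left(- \frac{13}{3}\right) = -13$)
$M{\left(Y \right)} = 7 + 7 Y$ ($M{\left(Y \right)} = -21 + 7 \left(4 + Y\right) = -21 + \left(28 + 7 Y\right) = 7 + 7 Y$)
$M{\left(P{\left(1 \right)} \right)} n{\left(r \right)} + 601 = \left(7 + 7 \left(-2 - 1\right)\right) \left(-13\right) + 601 = \left(7 + 7 \left(-3\right)\right) \left(-13\right) + 601 = \left(7 - 21\right) \left(-13\right) + 601 = \left(-14\right) \left(-13\right) + 601 = 182 + 601 = 783$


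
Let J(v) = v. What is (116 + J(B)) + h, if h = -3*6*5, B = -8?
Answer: 18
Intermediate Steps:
h = -90 (h = -18*5 = -90)
(116 + J(B)) + h = (116 - 8) - 90 = 108 - 90 = 18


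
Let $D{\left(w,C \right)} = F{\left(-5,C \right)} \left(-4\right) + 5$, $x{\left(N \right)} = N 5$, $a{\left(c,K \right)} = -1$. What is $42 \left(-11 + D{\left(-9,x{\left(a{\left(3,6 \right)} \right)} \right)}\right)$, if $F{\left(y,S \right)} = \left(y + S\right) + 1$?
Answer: $1260$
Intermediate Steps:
$F{\left(y,S \right)} = 1 + S + y$ ($F{\left(y,S \right)} = \left(S + y\right) + 1 = 1 + S + y$)
$x{\left(N \right)} = 5 N$
$D{\left(w,C \right)} = 21 - 4 C$ ($D{\left(w,C \right)} = \left(1 + C - 5\right) \left(-4\right) + 5 = \left(-4 + C\right) \left(-4\right) + 5 = \left(16 - 4 C\right) + 5 = 21 - 4 C$)
$42 \left(-11 + D{\left(-9,x{\left(a{\left(3,6 \right)} \right)} \right)}\right) = 42 \left(-11 + \left(21 - 4 \cdot 5 \left(-1\right)\right)\right) = 42 \left(-11 + \left(21 - -20\right)\right) = 42 \left(-11 + \left(21 + 20\right)\right) = 42 \left(-11 + 41\right) = 42 \cdot 30 = 1260$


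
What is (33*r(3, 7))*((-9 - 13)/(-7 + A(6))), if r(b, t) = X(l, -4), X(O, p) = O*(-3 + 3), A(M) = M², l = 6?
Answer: 0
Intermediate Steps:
X(O, p) = 0 (X(O, p) = O*0 = 0)
r(b, t) = 0
(33*r(3, 7))*((-9 - 13)/(-7 + A(6))) = (33*0)*((-9 - 13)/(-7 + 6²)) = 0*(-22/(-7 + 36)) = 0*(-22/29) = 0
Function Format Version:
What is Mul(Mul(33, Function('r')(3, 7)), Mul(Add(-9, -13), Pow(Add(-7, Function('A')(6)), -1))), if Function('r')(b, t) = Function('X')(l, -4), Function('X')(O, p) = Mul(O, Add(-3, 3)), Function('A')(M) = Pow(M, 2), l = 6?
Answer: 0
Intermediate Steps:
Function('X')(O, p) = 0 (Function('X')(O, p) = Mul(O, 0) = 0)
Function('r')(b, t) = 0
Mul(Mul(33, Function('r')(3, 7)), Mul(Add(-9, -13), Pow(Add(-7, Function('A')(6)), -1))) = Mul(Mul(33, 0), Mul(Add(-9, -13), Pow(Add(-7, Pow(6, 2)), -1))) = Mul(0, Mul(-22, Pow(Add(-7, 36), -1))) = Mul(0, Mul(-22, Pow(29, -1))) = Mul(0, Mul(-22, Rational(1, 29))) = Mul(0, Rational(-22, 29)) = 0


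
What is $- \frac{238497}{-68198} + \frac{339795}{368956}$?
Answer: $\frac{55584119271}{12581030644} \approx 4.4181$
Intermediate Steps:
$- \frac{238497}{-68198} + \frac{339795}{368956} = \left(-238497\right) \left(- \frac{1}{68198}\right) + 339795 \cdot \frac{1}{368956} = \frac{238497}{68198} + \frac{339795}{368956} = \frac{55584119271}{12581030644}$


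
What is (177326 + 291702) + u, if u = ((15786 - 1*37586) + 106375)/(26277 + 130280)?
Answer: 73429701171/156557 ≈ 4.6903e+5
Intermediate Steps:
u = 84575/156557 (u = ((15786 - 37586) + 106375)/156557 = (-21800 + 106375)*(1/156557) = 84575*(1/156557) = 84575/156557 ≈ 0.54022)
(177326 + 291702) + u = (177326 + 291702) + 84575/156557 = 469028 + 84575/156557 = 73429701171/156557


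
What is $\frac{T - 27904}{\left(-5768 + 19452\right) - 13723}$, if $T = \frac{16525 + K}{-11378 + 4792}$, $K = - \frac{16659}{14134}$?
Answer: $\frac{2597719913387}{3630374436} \approx 715.55$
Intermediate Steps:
$K = - \frac{16659}{14134}$ ($K = \left(-16659\right) \frac{1}{14134} = - \frac{16659}{14134} \approx -1.1786$)
$T = - \frac{233547691}{93086524}$ ($T = \frac{16525 - \frac{16659}{14134}}{-11378 + 4792} = \frac{233547691}{14134 \left(-6586\right)} = \frac{233547691}{14134} \left(- \frac{1}{6586}\right) = - \frac{233547691}{93086524} \approx -2.5089$)
$\frac{T - 27904}{\left(-5768 + 19452\right) - 13723} = \frac{- \frac{233547691}{93086524} - 27904}{\left(-5768 + 19452\right) - 13723} = - \frac{2597719913387}{93086524 \left(13684 - 13723\right)} = - \frac{2597719913387}{93086524 \left(-39\right)} = \left(- \frac{2597719913387}{93086524}\right) \left(- \frac{1}{39}\right) = \frac{2597719913387}{3630374436}$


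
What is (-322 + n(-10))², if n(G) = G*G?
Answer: 49284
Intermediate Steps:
n(G) = G²
(-322 + n(-10))² = (-322 + (-10)²)² = (-322 + 100)² = (-222)² = 49284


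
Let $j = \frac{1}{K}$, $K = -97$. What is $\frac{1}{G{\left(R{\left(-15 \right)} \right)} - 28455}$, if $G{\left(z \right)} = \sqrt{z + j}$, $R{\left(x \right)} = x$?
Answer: $- \frac{394305}{11219948983} - \frac{4 i \sqrt{8827}}{78539642881} \approx -3.5143 \cdot 10^{-5} - 4.785 \cdot 10^{-9} i$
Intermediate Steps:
$j = - \frac{1}{97}$ ($j = \frac{1}{-97} = - \frac{1}{97} \approx -0.010309$)
$G{\left(z \right)} = \sqrt{- \frac{1}{97} + z}$ ($G{\left(z \right)} = \sqrt{z - \frac{1}{97}} = \sqrt{- \frac{1}{97} + z}$)
$\frac{1}{G{\left(R{\left(-15 \right)} \right)} - 28455} = \frac{1}{\frac{\sqrt{-97 + 9409 \left(-15\right)}}{97} - 28455} = \frac{1}{\frac{\sqrt{-97 - 141135}}{97} - 28455} = \frac{1}{\frac{\sqrt{-141232}}{97} - 28455} = \frac{1}{\frac{4 i \sqrt{8827}}{97} - 28455} = \frac{1}{-28455 + \frac{4 i \sqrt{8827}}{97}}$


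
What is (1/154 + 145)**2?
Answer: 498673561/23716 ≈ 21027.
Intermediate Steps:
(1/154 + 145)**2 = (22331/154)**2 = 498673561/23716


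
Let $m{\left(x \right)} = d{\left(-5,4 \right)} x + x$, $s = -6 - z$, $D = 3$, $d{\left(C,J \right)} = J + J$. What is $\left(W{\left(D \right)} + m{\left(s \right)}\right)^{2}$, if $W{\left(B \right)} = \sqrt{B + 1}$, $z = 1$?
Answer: $3721$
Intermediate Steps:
$d{\left(C,J \right)} = 2 J$
$W{\left(B \right)} = \sqrt{1 + B}$
$s = -7$ ($s = -6 - 1 = -7$)
$m{\left(x \right)} = 9 x$ ($m{\left(x \right)} = 2 \cdot 4 x + x = 8 x + x = 9 x$)
$\left(W{\left(D \right)} + m{\left(s \right)}\right)^{2} = \left(\sqrt{1 + 3} + 9 \left(-7\right)\right)^{2} = \left(\sqrt{4} - 63\right)^{2} = \left(2 - 63\right)^{2} = \left(-61\right)^{2} = 3721$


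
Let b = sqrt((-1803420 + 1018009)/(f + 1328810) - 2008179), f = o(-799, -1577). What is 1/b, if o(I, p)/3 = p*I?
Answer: -I*sqrt(818980788411482047)/1282443038344 ≈ -0.00070566*I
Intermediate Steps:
o(I, p) = 3*I*p (o(I, p) = 3*(p*I) = 3*(I*p) = 3*I*p)
f = 3780069 (f = 3*(-799)*(-1577) = 3780069)
b = 8*I*sqrt(818980788411482047)/5108879 (b = sqrt((-1803420 + 1018009)/(3780069 + 1328810) - 2008179) = sqrt(-785411/5108879 - 2008179) = sqrt(-10259544306752/5108879) = 8*I*sqrt(818980788411482047)/5108879 ≈ 1417.1*I)
1/b = 1/(8*I*sqrt(818980788411482047)/5108879) = -I*sqrt(818980788411482047)/1282443038344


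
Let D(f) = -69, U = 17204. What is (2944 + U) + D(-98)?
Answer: 20079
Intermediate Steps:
(2944 + U) + D(-98) = (2944 + 17204) - 69 = 20148 - 69 = 20079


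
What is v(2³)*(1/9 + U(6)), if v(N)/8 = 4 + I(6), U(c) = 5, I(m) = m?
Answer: 3680/9 ≈ 408.89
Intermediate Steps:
v(N) = 80 (v(N) = 8*(4 + 6) = 8*10 = 80)
v(2³)*(1/9 + U(6)) = 80*(1/9 + 5) = 80*(1*(⅑) + 5) = 80*(⅑ + 5) = 80*(46/9) = 3680/9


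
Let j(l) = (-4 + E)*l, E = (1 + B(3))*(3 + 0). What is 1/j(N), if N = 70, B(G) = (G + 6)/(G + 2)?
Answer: 1/308 ≈ 0.0032468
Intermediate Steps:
B(G) = (6 + G)/(2 + G)
E = 42/5 (E = (1 + (6 + 3)/(2 + 3))*(3 + 0) = (1 + 9/5)*3 = (14/5)*3 = 42/5 ≈ 8.4000)
j(l) = 22*l/5 (j(l) = (-4 + 42/5)*l = 22*l/5)
1/j(N) = 1/((22/5)*70) = 1/308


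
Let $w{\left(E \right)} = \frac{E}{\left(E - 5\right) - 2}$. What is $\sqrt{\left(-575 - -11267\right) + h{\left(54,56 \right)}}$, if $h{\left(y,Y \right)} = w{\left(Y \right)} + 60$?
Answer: $\frac{194 \sqrt{14}}{7} \approx 103.7$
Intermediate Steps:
$w{\left(E \right)} = \frac{E}{-7 + E}$ ($w{\left(E \right)} = \frac{E}{\left(-5 + E\right) - 2} = \frac{E}{-7 + E}$)
$h{\left(y,Y \right)} = 60 + \frac{Y}{-7 + Y}$ ($h{\left(y,Y \right)} = \frac{Y}{-7 + Y} + 60 = 60 + \frac{Y}{-7 + Y}$)
$\sqrt{\left(-575 - -11267\right) + h{\left(54,56 \right)}} = \sqrt{\left(-575 - -11267\right) + \frac{-420 + 61 \cdot 56}{-7 + 56}} = \sqrt{\left(-575 + 11267\right) + \frac{-420 + 3416}{49}} = \sqrt{10692 + \frac{1}{49} \cdot 2996} = \sqrt{10692 + \frac{428}{7}} = \sqrt{\frac{75272}{7}} = \frac{194 \sqrt{14}}{7}$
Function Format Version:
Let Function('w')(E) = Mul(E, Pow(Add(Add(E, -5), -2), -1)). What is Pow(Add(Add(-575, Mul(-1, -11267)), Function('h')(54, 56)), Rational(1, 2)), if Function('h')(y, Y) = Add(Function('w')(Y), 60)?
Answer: Mul(Rational(194, 7), Pow(14, Rational(1, 2))) ≈ 103.70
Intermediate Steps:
Function('w')(E) = Mul(E, Pow(Add(-7, E), -1)) (Function('w')(E) = Mul(E, Pow(Add(Add(-5, E), -2), -1)) = Mul(E, Pow(Add(-7, E), -1)))
Function('h')(y, Y) = Add(60, Mul(Y, Pow(Add(-7, Y), -1))) (Function('h')(y, Y) = Add(Mul(Y, Pow(Add(-7, Y), -1)), 60) = Add(60, Mul(Y, Pow(Add(-7, Y), -1))))
Pow(Add(Add(-575, Mul(-1, -11267)), Function('h')(54, 56)), Rational(1, 2)) = Pow(Add(Add(-575, Mul(-1, -11267)), Mul(Pow(Add(-7, 56), -1), Add(-420, Mul(61, 56)))), Rational(1, 2)) = Pow(Add(Add(-575, 11267), Mul(Pow(49, -1), Add(-420, 3416))), Rational(1, 2)) = Pow(Add(10692, Mul(Rational(1, 49), 2996)), Rational(1, 2)) = Pow(Add(10692, Rational(428, 7)), Rational(1, 2)) = Pow(Rational(75272, 7), Rational(1, 2)) = Mul(Rational(194, 7), Pow(14, Rational(1, 2)))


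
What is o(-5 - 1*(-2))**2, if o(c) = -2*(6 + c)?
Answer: 36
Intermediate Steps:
o(c) = -12 - 2*c
o(-5 - 1*(-2))**2 = (-12 - 2*(-5 - 1*(-2)))**2 = (-12 - 2*(-5 + 2))**2 = (-12 - 2*(-3))**2 = (-12 + 6)**2 = (-6)**2 = 36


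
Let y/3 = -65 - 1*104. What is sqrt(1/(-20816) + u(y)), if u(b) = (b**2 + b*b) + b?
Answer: sqrt(13908874241755)/5204 ≈ 716.65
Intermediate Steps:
y = -507 (y = 3*(-65 - 1*104) = 3*(-65 - 104) = 3*(-169) = -507)
u(b) = b + 2*b**2 (u(b) = (b**2 + b**2) + b = 2*b**2 + b = b + 2*b**2)
sqrt(1/(-20816) + u(y)) = sqrt(1/(-20816) - 507*(1 + 2*(-507))) = sqrt(-1/20816 - 507*(1 - 1014)) = sqrt(-1/20816 - 507*(-1013)) = sqrt(-1/20816 + 513591) = sqrt(10690910255/20816) = sqrt(13908874241755)/5204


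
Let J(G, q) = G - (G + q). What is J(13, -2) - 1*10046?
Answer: -10044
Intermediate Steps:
J(G, q) = -q (J(G, q) = G + (-G - q) = -q)
J(13, -2) - 1*10046 = -1*(-2) - 1*10046 = 2 - 10046 = -10044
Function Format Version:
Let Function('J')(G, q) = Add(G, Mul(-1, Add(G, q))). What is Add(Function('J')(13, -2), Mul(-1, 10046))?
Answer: -10044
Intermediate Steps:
Function('J')(G, q) = Mul(-1, q) (Function('J')(G, q) = Add(G, Add(Mul(-1, G), Mul(-1, q))) = Mul(-1, q))
Add(Function('J')(13, -2), Mul(-1, 10046)) = Add(Mul(-1, -2), Mul(-1, 10046)) = Add(2, -10046) = -10044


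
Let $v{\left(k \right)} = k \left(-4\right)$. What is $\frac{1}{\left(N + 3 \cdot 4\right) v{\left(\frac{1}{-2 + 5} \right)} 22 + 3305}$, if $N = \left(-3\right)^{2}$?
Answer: $\frac{1}{2689} \approx 0.00037189$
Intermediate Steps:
$N = 9$
$v{\left(k \right)} = - 4 k$
$\frac{1}{\left(N + 3 \cdot 4\right) v{\left(\frac{1}{-2 + 5} \right)} 22 + 3305} = \frac{1}{\left(9 + 3 \cdot 4\right) \left(- \frac{4}{-2 + 5}\right) 22 + 3305} = \frac{1}{\left(9 + 12\right) \left(- \frac{4}{3}\right) 22 + 3305} = \frac{1}{21 \left(\left(-4\right) \frac{1}{3}\right) 22 + 3305} = \frac{1}{21 \left(- \frac{4}{3}\right) 22 + 3305} = \frac{1}{\left(-28\right) 22 + 3305} = \frac{1}{-616 + 3305} = \frac{1}{2689}$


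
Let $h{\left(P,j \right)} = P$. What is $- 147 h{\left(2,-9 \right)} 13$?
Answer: $-3822$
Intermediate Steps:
$- 147 h{\left(2,-9 \right)} 13 = \left(-147\right) 2 \cdot 13 = \left(-294\right) 13 = -3822$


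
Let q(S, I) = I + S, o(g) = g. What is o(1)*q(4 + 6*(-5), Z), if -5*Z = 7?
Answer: -137/5 ≈ -27.400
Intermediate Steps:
Z = -7/5 (Z = -⅕*7 = -7/5 ≈ -1.4000)
o(1)*q(4 + 6*(-5), Z) = 1*(-7/5 + (4 + 6*(-5))) = 1*(-7/5 + (4 - 30)) = 1*(-7/5 - 26) = 1*(-137/5) = -137/5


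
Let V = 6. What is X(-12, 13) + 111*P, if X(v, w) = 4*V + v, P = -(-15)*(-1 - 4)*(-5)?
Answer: 41637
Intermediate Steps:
P = 375 (P = -(-15)*(-5)*(-5) = -3*25*(-5) = -75*(-5) = 375)
X(v, w) = 24 + v (X(v, w) = 4*6 + v = 24 + v)
X(-12, 13) + 111*P = (24 - 12) + 111*375 = 12 + 41625 = 41637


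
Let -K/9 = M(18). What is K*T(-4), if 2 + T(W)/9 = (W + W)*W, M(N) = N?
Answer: -43740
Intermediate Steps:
K = -162 (K = -9*18 = -162)
T(W) = -18 + 18*W**2 (T(W) = -18 + 9*((W + W)*W) = -18 + 9*((2*W)*W) = -18 + 9*(2*W**2) = -18 + 18*W**2)
K*T(-4) = -162*(-18 + 18*(-4)**2) = -162*(-18 + 18*16) = -162*(-18 + 288) = -162*270 = -43740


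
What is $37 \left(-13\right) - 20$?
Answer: $-501$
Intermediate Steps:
$37 \left(-13\right) - 20 = -481 - 20 = -501$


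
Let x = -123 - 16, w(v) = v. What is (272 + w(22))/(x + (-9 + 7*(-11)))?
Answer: -98/75 ≈ -1.3067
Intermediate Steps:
x = -139
(272 + w(22))/(x + (-9 + 7*(-11))) = (272 + 22)/(-139 + (-9 + 7*(-11))) = 294/(-139 + (-9 - 77)) = 294/(-139 - 86) = 294/(-225) = 294*(-1/225) = -98/75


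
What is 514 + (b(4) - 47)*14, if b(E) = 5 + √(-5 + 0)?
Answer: -74 + 14*I*√5 ≈ -74.0 + 31.305*I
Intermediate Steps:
b(E) = 5 + I*√5 (b(E) = 5 + √(-5) = 5 + I*√5)
514 + (b(4) - 47)*14 = 514 + ((5 + I*√5) - 47)*14 = 514 + (-42 + I*√5)*14 = 514 + (-588 + 14*I*√5) = -74 + 14*I*√5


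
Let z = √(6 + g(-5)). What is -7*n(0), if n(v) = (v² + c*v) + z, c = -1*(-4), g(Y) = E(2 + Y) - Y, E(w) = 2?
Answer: -7*√13 ≈ -25.239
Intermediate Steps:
g(Y) = 2 - Y
z = √13 (z = √(6 + (2 - 1*(-5))) = √(6 + (2 + 5)) = √(6 + 7) = √13 ≈ 3.6056)
c = 4
n(v) = √13 + v² + 4*v (n(v) = (v² + 4*v) + √13 = √13 + v² + 4*v)
-7*n(0) = -7*(√13 + 0² + 4*0) = -7*(√13 + 0 + 0) = -7*√13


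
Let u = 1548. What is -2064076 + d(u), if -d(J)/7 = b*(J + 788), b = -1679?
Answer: 25390932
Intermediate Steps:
d(J) = 9261364 + 11753*J (d(J) = -(-11753)*(J + 788) = -(-11753)*(788 + J) = -7*(-1323052 - 1679*J) = 9261364 + 11753*J)
-2064076 + d(u) = -2064076 + (9261364 + 11753*1548) = -2064076 + (9261364 + 18193644) = -2064076 + 27455008 = 25390932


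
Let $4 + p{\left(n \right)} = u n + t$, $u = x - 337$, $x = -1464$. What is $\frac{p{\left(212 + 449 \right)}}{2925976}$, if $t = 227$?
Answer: $- \frac{595119}{1462988} \approx -0.40678$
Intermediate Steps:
$u = -1801$ ($u = -1464 - 337 = -1801$)
$p{\left(n \right)} = 223 - 1801 n$ ($p{\left(n \right)} = -4 - \left(-227 + 1801 n\right) = 223 - 1801 n$)
$\frac{p{\left(212 + 449 \right)}}{2925976} = \frac{223 - 1801 \left(212 + 449\right)}{2925976} = \left(223 - 1190461\right) \frac{1}{2925976} = \left(-1190238\right) \frac{1}{2925976} = - \frac{595119}{1462988}$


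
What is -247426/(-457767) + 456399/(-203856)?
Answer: -52828375459/31106183184 ≈ -1.6983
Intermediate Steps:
-247426/(-457767) + 456399/(-203856) = -247426*(-1/457767) + 456399*(-1/203856) = 247426/457767 - 152133/67952 = -52828375459/31106183184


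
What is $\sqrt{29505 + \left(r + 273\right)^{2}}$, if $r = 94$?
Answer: $\sqrt{164194} \approx 405.21$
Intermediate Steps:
$\sqrt{29505 + \left(r + 273\right)^{2}} = \sqrt{29505 + \left(94 + 273\right)^{2}} = \sqrt{29505 + 367^{2}} = \sqrt{29505 + 134689} = \sqrt{164194}$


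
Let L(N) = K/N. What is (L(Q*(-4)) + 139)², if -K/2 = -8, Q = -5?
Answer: 488601/25 ≈ 19544.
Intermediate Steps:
K = 16 (K = -2*(-8) = 16)
L(N) = 16/N
(L(Q*(-4)) + 139)² = (16/((-5*(-4))) + 139)² = (16/20 + 139)² = (16*(1/20) + 139)² = (⅘ + 139)² = (699/5)² = 488601/25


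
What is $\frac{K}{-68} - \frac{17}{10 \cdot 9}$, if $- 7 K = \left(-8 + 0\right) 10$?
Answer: $- \frac{3823}{10710} \approx -0.35696$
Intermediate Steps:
$K = \frac{80}{7}$ ($K = - \frac{\left(-8 + 0\right) 10}{7} = - \frac{\left(-8\right) 10}{7} = \left(- \frac{1}{7}\right) \left(-80\right) = \frac{80}{7} \approx 11.429$)
$\frac{K}{-68} - \frac{17}{10 \cdot 9} = \frac{80}{7 \left(-68\right)} - \frac{17}{10 \cdot 9} = \frac{80}{7} \left(- \frac{1}{68}\right) - \frac{17}{90} = - \frac{20}{119} - \frac{17}{90} = - \frac{3823}{10710}$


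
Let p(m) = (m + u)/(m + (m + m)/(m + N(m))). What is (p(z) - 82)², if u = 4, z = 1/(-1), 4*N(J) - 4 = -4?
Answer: 6241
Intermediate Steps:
N(J) = 0 (N(J) = 1 + (¼)*(-4) = 1 - 1 = 0)
z = -1
p(m) = (4 + m)/(2 + m) (p(m) = (m + 4)/(m + (m + m)/(m + 0)) = (4 + m)/(m + (2*m)/m) = (4 + m)/(m + 2) = (4 + m)/(2 + m))
(p(z) - 82)² = ((4 - 1)/(2 - 1) - 82)² = (3/1 - 82)² = (1*3 - 82)² = (3 - 82)² = (-79)² = 6241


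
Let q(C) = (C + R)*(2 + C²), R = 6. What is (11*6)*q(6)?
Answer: 30096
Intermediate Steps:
q(C) = (2 + C²)*(6 + C) (q(C) = (C + 6)*(2 + C²) = (6 + C)*(2 + C²) = (2 + C²)*(6 + C))
(11*6)*q(6) = (11*6)*(12 + 6³ + 2*6 + 6*6²) = 66*(12 + 216 + 12 + 6*36) = 66*(12 + 216 + 12 + 216) = 66*456 = 30096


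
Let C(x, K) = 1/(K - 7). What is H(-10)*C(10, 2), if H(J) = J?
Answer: 2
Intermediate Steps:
C(x, K) = 1/(-7 + K)
H(-10)*C(10, 2) = -10/(-7 + 2) = -10/(-5) = -10*(-⅕) = 2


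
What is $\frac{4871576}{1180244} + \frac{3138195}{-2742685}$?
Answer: $\frac{482868130099}{161851875757} \approx 2.9834$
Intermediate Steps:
$\frac{4871576}{1180244} + \frac{3138195}{-2742685} = 4871576 \cdot \frac{1}{1180244} + 3138195 \left(- \frac{1}{2742685}\right) = \frac{1217894}{295061} - \frac{627639}{548537} = \frac{482868130099}{161851875757}$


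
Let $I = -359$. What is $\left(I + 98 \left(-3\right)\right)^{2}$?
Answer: $426409$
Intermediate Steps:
$\left(I + 98 \left(-3\right)\right)^{2} = \left(-359 + 98 \left(-3\right)\right)^{2} = \left(-359 - 294\right)^{2} = \left(-653\right)^{2} = 426409$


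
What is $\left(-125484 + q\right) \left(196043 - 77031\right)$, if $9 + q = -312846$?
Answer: $-52167601068$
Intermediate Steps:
$q = -312855$ ($q = -9 - 312846 = -312855$)
$\left(-125484 + q\right) \left(196043 - 77031\right) = \left(-125484 - 312855\right) \left(196043 - 77031\right) = \left(-438339\right) 119012 = -52167601068$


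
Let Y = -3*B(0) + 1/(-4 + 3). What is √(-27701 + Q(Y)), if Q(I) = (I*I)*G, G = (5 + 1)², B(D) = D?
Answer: I*√27665 ≈ 166.33*I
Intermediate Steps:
G = 36 (G = 6² = 36)
Y = -1 (Y = -3*0 + 1/(-4 + 3) = 0 + 1/(-1) = 0 - 1 = -1)
Q(I) = 36*I² (Q(I) = (I*I)*36 = I²*36 = 36*I²)
√(-27701 + Q(Y)) = √(-27701 + 36*(-1)²) = √(-27701 + 36*1) = √(-27701 + 36) = √(-27665) = I*√27665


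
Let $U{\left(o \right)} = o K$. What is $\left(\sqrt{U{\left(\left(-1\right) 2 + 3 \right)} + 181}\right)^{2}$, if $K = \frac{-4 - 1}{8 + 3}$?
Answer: $\frac{1986}{11} \approx 180.55$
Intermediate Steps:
$K = - \frac{5}{11} \approx -0.45455$
$U{\left(o \right)} = - \frac{5 o}{11}$ ($U{\left(o \right)} = o \left(- \frac{5}{11}\right) = - \frac{5 o}{11}$)
$\left(\sqrt{U{\left(\left(-1\right) 2 + 3 \right)} + 181}\right)^{2} = \left(\sqrt{- \frac{5 \left(\left(-1\right) 2 + 3\right)}{11} + 181}\right)^{2} = \left(\sqrt{- \frac{5 \left(-2 + 3\right)}{11} + 181}\right)^{2} = \left(\sqrt{\left(- \frac{5}{11}\right) 1 + 181}\right)^{2} = \left(\sqrt{- \frac{5}{11} + 181}\right)^{2} = \left(\sqrt{\frac{1986}{11}}\right)^{2} = \left(\frac{\sqrt{21846}}{11}\right)^{2} = \frac{1986}{11}$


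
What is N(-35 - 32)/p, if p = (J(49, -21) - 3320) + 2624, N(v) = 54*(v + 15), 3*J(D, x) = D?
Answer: 8424/2039 ≈ 4.1314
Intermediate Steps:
J(D, x) = D/3
N(v) = 810 + 54*v (N(v) = 54*(15 + v) = 810 + 54*v)
p = -2039/3 (p = ((⅓)*49 - 3320) + 2624 = (49/3 - 3320) + 2624 = -9911/3 + 2624 = -2039/3 ≈ -679.67)
N(-35 - 32)/p = (810 + 54*(-35 - 32))/(-2039/3) = (810 + 54*(-67))*(-3/2039) = (810 - 3618)*(-3/2039) = -2808*(-3/2039) = 8424/2039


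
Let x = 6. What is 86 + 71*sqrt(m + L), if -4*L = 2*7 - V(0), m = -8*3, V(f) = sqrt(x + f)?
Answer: 86 + 71*sqrt(-110 + sqrt(6))/2 ≈ 86.0 + 368.16*I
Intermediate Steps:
V(f) = sqrt(6 + f)
m = -24
L = -7/2 + sqrt(6)/4 (L = -(2*7 - sqrt(6 + 0))/4 = -(14 - sqrt(6))/4 = -7/2 + sqrt(6)/4 ≈ -2.8876)
86 + 71*sqrt(m + L) = 86 + 71*sqrt(-24 + (-7/2 + sqrt(6)/4)) = 86 + 71*sqrt(-55/2 + sqrt(6)/4)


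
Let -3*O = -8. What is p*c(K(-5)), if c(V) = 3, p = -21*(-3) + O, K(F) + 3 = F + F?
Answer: 197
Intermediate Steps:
O = 8/3 (O = -⅓*(-8) = 8/3 ≈ 2.6667)
K(F) = -3 + 2*F (K(F) = -3 + (F + F) = -3 + 2*F)
p = 197/3 (p = -21*(-3) + 8/3 = 63 + 8/3 = 197/3 ≈ 65.667)
p*c(K(-5)) = (197/3)*3 = 197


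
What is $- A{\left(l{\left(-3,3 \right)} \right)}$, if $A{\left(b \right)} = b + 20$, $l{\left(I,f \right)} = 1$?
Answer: $-21$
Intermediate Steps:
$A{\left(b \right)} = 20 + b$
$- A{\left(l{\left(-3,3 \right)} \right)} = - (20 + 1) = \left(-1\right) 21 = -21$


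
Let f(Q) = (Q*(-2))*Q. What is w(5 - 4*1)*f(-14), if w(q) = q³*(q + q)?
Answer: -784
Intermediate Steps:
w(q) = 2*q⁴ (w(q) = q³*(2*q) = 2*q⁴)
f(Q) = -2*Q² (f(Q) = (-2*Q)*Q = -2*Q²)
w(5 - 4*1)*f(-14) = (2*(5 - 4*1)⁴)*(-2*(-14)²) = (2*(5 - 4)⁴)*(-2*196) = (2*1⁴)*(-392) = (2*1)*(-392) = 2*(-392) = -784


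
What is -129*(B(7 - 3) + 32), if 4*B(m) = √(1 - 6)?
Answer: -4128 - 129*I*√5/4 ≈ -4128.0 - 72.113*I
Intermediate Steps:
B(m) = I*√5/4 (B(m) = √(1 - 6)/4 = √(-5)/4 = (I*√5)/4 = I*√5/4)
-129*(B(7 - 3) + 32) = -129*(I*√5/4 + 32) = -129*(32 + I*√5/4) = -4128 - 129*I*√5/4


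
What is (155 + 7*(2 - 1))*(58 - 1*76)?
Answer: -2916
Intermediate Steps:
(155 + 7*(2 - 1))*(58 - 1*76) = (155 + 7*1)*(58 - 76) = (155 + 7)*(-18) = 162*(-18) = -2916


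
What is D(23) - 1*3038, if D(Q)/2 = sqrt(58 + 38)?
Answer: -3038 + 8*sqrt(6) ≈ -3018.4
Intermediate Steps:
D(Q) = 8*sqrt(6) (D(Q) = 2*sqrt(58 + 38) = 2*sqrt(96) = 2*(4*sqrt(6)) = 8*sqrt(6))
D(23) - 1*3038 = 8*sqrt(6) - 1*3038 = 8*sqrt(6) - 3038 = -3038 + 8*sqrt(6)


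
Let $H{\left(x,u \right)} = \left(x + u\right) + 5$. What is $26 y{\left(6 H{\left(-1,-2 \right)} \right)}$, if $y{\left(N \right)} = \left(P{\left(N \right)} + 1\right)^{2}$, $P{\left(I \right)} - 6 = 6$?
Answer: $4394$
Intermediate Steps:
$H{\left(x,u \right)} = 5 + u + x$ ($H{\left(x,u \right)} = \left(u + x\right) + 5 = 5 + u + x$)
$P{\left(I \right)} = 12$ ($P{\left(I \right)} = 6 + 6 = 12$)
$y{\left(N \right)} = 169$ ($y{\left(N \right)} = \left(12 + 1\right)^{2} = 13^{2} = 169$)
$26 y{\left(6 H{\left(-1,-2 \right)} \right)} = 26 \cdot 169 = 4394$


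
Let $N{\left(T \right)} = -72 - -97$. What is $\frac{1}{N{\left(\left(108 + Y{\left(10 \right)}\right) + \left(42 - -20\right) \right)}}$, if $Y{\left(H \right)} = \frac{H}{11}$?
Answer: $\frac{1}{25} \approx 0.04$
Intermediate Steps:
$Y{\left(H \right)} = \frac{H}{11}$ ($Y{\left(H \right)} = H \frac{1}{11} = \frac{H}{11}$)
$N{\left(T \right)} = 25$ ($N{\left(T \right)} = -72 + 97 = 25$)
$\frac{1}{N{\left(\left(108 + Y{\left(10 \right)}\right) + \left(42 - -20\right) \right)}} = \frac{1}{25}$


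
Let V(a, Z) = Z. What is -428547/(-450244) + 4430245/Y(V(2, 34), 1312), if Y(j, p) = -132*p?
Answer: -480118436533/19493764224 ≈ -24.629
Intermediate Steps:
-428547/(-450244) + 4430245/Y(V(2, 34), 1312) = -428547/(-450244) + 4430245/((-132*1312)) = -428547*(-1/450244) + 4430245/(-173184) = 428547/450244 + 4430245*(-1/173184) = 428547/450244 - 4430245/173184 = -480118436533/19493764224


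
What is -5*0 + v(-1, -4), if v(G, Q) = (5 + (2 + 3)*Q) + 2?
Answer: -13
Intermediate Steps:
v(G, Q) = 7 + 5*Q (v(G, Q) = (5 + 5*Q) + 2 = 7 + 5*Q)
-5*0 + v(-1, -4) = -5*0 + (7 + 5*(-4)) = 0 + (7 - 20) = 0 - 13 = -13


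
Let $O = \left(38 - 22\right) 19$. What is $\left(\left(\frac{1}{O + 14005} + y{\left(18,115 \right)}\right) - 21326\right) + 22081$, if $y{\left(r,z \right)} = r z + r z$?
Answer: $\frac{70042556}{14309} \approx 4895.0$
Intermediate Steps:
$O = 304$ ($O = 16 \cdot 19 = 304$)
$y{\left(r,z \right)} = 2 r z$
$\left(\left(\frac{1}{O + 14005} + y{\left(18,115 \right)}\right) - 21326\right) + 22081 = \left(\left(\frac{1}{304 + 14005} + 2 \cdot 18 \cdot 115\right) - 21326\right) + 22081 = \left(\left(\frac{1}{14309} + 4140\right) - 21326\right) + 22081 = \left(\frac{59239261}{14309} - 21326\right) + 22081 = - \frac{245914473}{14309} + 22081 = \frac{70042556}{14309}$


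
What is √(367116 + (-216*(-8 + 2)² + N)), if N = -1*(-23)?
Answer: √359363 ≈ 599.47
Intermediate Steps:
N = 23
√(367116 + (-216*(-8 + 2)² + N)) = √(367116 + (-216*(-8 + 2)² + 23)) = √(367116 + (-216*(-6)² + 23)) = √(367116 + (-216*36 + 23)) = √(367116 + (-7776 + 23)) = √(367116 - 7753) = √359363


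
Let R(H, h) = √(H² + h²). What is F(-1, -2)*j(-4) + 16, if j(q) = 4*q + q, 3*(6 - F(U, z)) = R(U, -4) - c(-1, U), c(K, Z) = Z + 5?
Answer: -392/3 + 20*√17/3 ≈ -103.18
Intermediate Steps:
c(K, Z) = 5 + Z
F(U, z) = 23/3 - √(16 + U²)/3 + U/3 (F(U, z) = 6 - (√(U² + (-4)²) - (5 + U))/3 = 6 - (√(U² + 16) + (-5 - U))/3 = 6 - (√(16 + U²) + (-5 - U))/3 = 6 - (-5 + √(16 + U²) - U)/3 = 6 + (5/3 - √(16 + U²)/3 + U/3) = 23/3 - √(16 + U²)/3 + U/3)
j(q) = 5*q
F(-1, -2)*j(-4) + 16 = (23/3 - √(16 + (-1)²)/3 + (⅓)*(-1))*(5*(-4)) + 16 = (23/3 - √(16 + 1)/3 - ⅓)*(-20) + 16 = (23/3 - √17/3 - ⅓)*(-20) + 16 = (22/3 - √17/3)*(-20) + 16 = (-440/3 + 20*√17/3) + 16 = -392/3 + 20*√17/3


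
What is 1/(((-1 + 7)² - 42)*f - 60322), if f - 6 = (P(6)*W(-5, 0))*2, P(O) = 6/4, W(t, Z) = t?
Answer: -1/60268 ≈ -1.6593e-5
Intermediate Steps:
P(O) = 3/2 (P(O) = 6*(¼) = 3/2)
f = -9 (f = 6 + ((3/2)*(-5))*2 = 6 - 15/2*2 = 6 - 15 = -9)
1/(((-1 + 7)² - 42)*f - 60322) = 1/(((-1 + 7)² - 42)*(-9) - 60322) = 1/((6² - 42)*(-9) - 60322) = 1/((36 - 42)*(-9) - 60322) = 1/(-6*(-9) - 60322) = 1/(54 - 60322) = 1/(-60268) = -1/60268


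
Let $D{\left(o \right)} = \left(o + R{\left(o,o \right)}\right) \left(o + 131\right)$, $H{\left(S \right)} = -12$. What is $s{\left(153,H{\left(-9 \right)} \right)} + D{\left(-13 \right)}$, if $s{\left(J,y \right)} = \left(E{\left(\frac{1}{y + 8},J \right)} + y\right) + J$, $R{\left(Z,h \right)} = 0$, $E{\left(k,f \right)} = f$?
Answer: $-1240$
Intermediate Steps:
$D{\left(o \right)} = o \left(131 + o\right)$ ($D{\left(o \right)} = \left(o + 0\right) \left(o + 131\right) = o \left(131 + o\right)$)
$s{\left(J,y \right)} = y + 2 J$ ($s{\left(J,y \right)} = \left(J + y\right) + J = y + 2 J$)
$s{\left(153,H{\left(-9 \right)} \right)} + D{\left(-13 \right)} = \left(-12 + 2 \cdot 153\right) - 13 \left(131 - 13\right) = \left(-12 + 306\right) - 1534 = 294 - 1534 = -1240$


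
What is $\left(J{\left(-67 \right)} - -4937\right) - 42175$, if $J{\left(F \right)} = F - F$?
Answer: $-37238$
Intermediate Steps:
$J{\left(F \right)} = 0$
$\left(J{\left(-67 \right)} - -4937\right) - 42175 = \left(0 - -4937\right) - 42175 = \left(0 + 4937\right) - 42175 = 4937 - 42175 = -37238$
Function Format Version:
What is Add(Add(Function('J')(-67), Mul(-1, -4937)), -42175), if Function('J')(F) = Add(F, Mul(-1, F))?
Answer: -37238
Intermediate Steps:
Function('J')(F) = 0
Add(Add(Function('J')(-67), Mul(-1, -4937)), -42175) = Add(Add(0, Mul(-1, -4937)), -42175) = Add(Add(0, 4937), -42175) = Add(4937, -42175) = -37238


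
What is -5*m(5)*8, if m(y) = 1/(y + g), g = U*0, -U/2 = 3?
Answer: -8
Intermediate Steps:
U = -6 (U = -2*3 = -6)
g = 0 (g = -6*0 = 0)
m(y) = 1/y (m(y) = 1/(y + 0) = 1/y)
-5*m(5)*8 = -5/5*8 = -5*1/5*8 = -1*8 = -8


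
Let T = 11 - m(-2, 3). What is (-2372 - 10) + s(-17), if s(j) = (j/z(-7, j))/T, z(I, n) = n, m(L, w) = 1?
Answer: -23819/10 ≈ -2381.9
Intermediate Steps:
T = 10 (T = 11 - 1*1 = 11 - 1 = 10)
s(j) = 1/10 (s(j) = (j/j)/10 = 1*(1/10) = 1/10)
(-2372 - 10) + s(-17) = (-2372 - 10) + 1/10 = -2382 + 1/10 = -23819/10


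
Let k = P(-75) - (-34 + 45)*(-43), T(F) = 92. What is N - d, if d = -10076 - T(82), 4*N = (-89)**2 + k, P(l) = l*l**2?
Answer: -372809/4 ≈ -93202.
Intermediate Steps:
P(l) = l**3
k = -421402 (k = (-75)**3 - (-34 + 45)*(-43) = -421875 - 11*(-43) = -421875 - 1*(-473) = -421875 + 473 = -421402)
N = -413481/4 (N = ((-89)**2 - 421402)/4 = (7921 - 421402)/4 = (1/4)*(-413481) = -413481/4 ≈ -1.0337e+5)
d = -10168 (d = -10076 - 1*92 = -10076 - 92 = -10168)
N - d = -413481/4 - 1*(-10168) = -413481/4 + 10168 = -372809/4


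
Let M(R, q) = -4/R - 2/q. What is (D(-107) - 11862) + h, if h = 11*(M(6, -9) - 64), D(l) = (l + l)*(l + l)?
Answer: 299026/9 ≈ 33225.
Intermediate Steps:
D(l) = 4*l² (D(l) = (2*l)*(2*l) = 4*l²)
h = -6380/9 (h = 11*((-4/6 - 2/(-9)) - 64) = 11*((-4*⅙ - 2*(-⅑)) - 64) = 11*((-⅔ + 2/9) - 64) = 11*(-4/9 - 64) = 11*(-580/9) = -6380/9 ≈ -708.89)
(D(-107) - 11862) + h = (4*(-107)² - 11862) - 6380/9 = (4*11449 - 11862) - 6380/9 = (45796 - 11862) - 6380/9 = 33934 - 6380/9 = 299026/9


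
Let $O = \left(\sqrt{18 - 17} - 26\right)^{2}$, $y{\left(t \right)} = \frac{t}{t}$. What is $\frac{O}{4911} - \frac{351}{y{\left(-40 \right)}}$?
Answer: $- \frac{1723136}{4911} \approx -350.87$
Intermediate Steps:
$y{\left(t \right)} = 1$
$O = 625$ ($O = \left(\sqrt{1} - 26\right)^{2} = \left(1 - 26\right)^{2} = \left(-25\right)^{2} = 625$)
$\frac{O}{4911} - \frac{351}{y{\left(-40 \right)}} = \frac{625}{4911} - \frac{351}{1} = 625 \cdot \frac{1}{4911} - 351 = \frac{625}{4911} - 351 = - \frac{1723136}{4911}$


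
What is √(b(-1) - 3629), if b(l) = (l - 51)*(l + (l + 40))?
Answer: I*√5605 ≈ 74.867*I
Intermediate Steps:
b(l) = (-51 + l)*(40 + 2*l) (b(l) = (-51 + l)*(l + (40 + l)) = (-51 + l)*(40 + 2*l))
√(b(-1) - 3629) = √((-2040 - 62*(-1) + 2*(-1)²) - 3629) = √((-2040 + 62 + 2*1) - 3629) = √((-2040 + 62 + 2) - 3629) = √(-1976 - 3629) = √(-5605) = I*√5605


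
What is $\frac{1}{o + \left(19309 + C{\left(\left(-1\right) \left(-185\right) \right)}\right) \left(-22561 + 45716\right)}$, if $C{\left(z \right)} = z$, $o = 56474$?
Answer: $\frac{1}{451440044} \approx 2.2151 \cdot 10^{-9}$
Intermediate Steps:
$\frac{1}{o + \left(19309 + C{\left(\left(-1\right) \left(-185\right) \right)}\right) \left(-22561 + 45716\right)} = \frac{1}{56474 + \left(19309 - -185\right) \left(-22561 + 45716\right)} = \frac{1}{56474 + \left(19309 + 185\right) 23155} = \frac{1}{56474 + 19494 \cdot 23155} = \frac{1}{56474 + 451383570} = \frac{1}{451440044}$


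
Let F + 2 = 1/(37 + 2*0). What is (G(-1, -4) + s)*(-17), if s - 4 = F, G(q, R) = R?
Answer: 1241/37 ≈ 33.541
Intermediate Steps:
F = -73/37 (F = -2 + 1/(37 + 2*0) = -2 + 1/(37 + 0) = -2 + 1/37 = -73/37 ≈ -1.9730)
s = 75/37 (s = 4 - 73/37 = 75/37 ≈ 2.0270)
(G(-1, -4) + s)*(-17) = (-4 + 75/37)*(-17) = -73/37*(-17) = 1241/37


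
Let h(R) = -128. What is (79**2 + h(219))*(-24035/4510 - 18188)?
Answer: -9119697389/82 ≈ -1.1122e+8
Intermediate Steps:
(79**2 + h(219))*(-24035/4510 - 18188) = (79**2 - 128)*(-24035/4510 - 18188) = (6241 - 128)*(-24035*1/4510 - 18188) = 6113*(-437/82 - 18188) = 6113*(-1491853/82) = -9119697389/82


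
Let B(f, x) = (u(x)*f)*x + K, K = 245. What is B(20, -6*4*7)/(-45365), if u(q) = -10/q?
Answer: -9/9073 ≈ -0.00099195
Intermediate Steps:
B(f, x) = 245 - 10*f (B(f, x) = ((-10/x)*f)*x + 245 = (-10*f/x)*x + 245 = -10*f + 245 = 245 - 10*f)
B(20, -6*4*7)/(-45365) = (245 - 10*20)/(-45365) = (245 - 200)*(-1/45365) = 45*(-1/45365) = -9/9073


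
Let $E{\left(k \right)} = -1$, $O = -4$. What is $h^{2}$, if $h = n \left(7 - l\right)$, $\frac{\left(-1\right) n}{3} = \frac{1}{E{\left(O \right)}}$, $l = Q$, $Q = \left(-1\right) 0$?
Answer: $441$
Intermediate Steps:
$Q = 0$
$l = 0$
$n = 3$ ($n = - \frac{3}{-1} = \left(-3\right) \left(-1\right) = 3$)
$h = 21$ ($h = 3 \left(7 - 0\right) = 3 \left(7 + 0\right) = 3 \cdot 7 = 21$)
$h^{2} = 21^{2} = 441$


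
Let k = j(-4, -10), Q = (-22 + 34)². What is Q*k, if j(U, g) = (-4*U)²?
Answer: 36864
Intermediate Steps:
Q = 144 (Q = 12² = 144)
j(U, g) = 16*U²
k = 256 (k = 16*(-4)² = 16*16 = 256)
Q*k = 144*256 = 36864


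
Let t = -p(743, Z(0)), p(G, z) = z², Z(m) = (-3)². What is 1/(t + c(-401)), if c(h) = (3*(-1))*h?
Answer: 1/1122 ≈ 0.00089127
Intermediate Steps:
Z(m) = 9
c(h) = -3*h
t = -81 (t = -1*9² = -1*81 = -81)
1/(t + c(-401)) = 1/(-81 - 3*(-401)) = 1/(-81 + 1203) = 1/1122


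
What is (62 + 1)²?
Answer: 3969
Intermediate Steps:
(62 + 1)² = 63² = 3969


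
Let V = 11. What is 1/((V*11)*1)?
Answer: 1/121 ≈ 0.0082645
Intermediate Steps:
1/((V*11)*1) = 1/((11*11)*1) = 1/(121*1) = 1/121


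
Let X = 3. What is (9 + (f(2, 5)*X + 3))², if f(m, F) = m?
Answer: 324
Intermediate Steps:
(9 + (f(2, 5)*X + 3))² = (9 + (2*3 + 3))² = (9 + (6 + 3))² = (9 + 9)² = 18² = 324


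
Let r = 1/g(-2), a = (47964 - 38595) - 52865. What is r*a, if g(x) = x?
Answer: 21748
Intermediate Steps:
a = -43496 (a = 9369 - 52865 = -43496)
r = -½ (r = 1/(-2) = -½ ≈ -0.50000)
r*a = -½*(-43496) = 21748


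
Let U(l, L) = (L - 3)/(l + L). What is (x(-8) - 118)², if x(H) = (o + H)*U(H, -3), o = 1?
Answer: 1795600/121 ≈ 14840.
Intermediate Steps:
U(l, L) = (-3 + L)/(L + l)
x(H) = -6*(1 + H)/(-3 + H) (x(H) = (1 + H)*((-3 - 3)/(-3 + H)) = (1 + H)*(-6/(-3 + H)) = -6*(1 + H)/(-3 + H))
(x(-8) - 118)² = (6*(-1 - 1*(-8))/(-3 - 8) - 118)² = (6*(-1 + 8)/(-11) - 118)² = (6*(-1/11)*7 - 118)² = (-42/11 - 118)² = (-1340/11)² = 1795600/121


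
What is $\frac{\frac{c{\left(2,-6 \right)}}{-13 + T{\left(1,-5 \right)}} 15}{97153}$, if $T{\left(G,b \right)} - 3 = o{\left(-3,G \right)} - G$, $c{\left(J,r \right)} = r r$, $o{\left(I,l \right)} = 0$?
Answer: $- \frac{540}{1068683} \approx -0.00050529$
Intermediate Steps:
$c{\left(J,r \right)} = r^{2}$
$T{\left(G,b \right)} = 3 - G$ ($T{\left(G,b \right)} = 3 + \left(0 - G\right) = 3 - G$)
$\frac{\frac{c{\left(2,-6 \right)}}{-13 + T{\left(1,-5 \right)}} 15}{97153} = \frac{\frac{\left(-6\right)^{2}}{-13 + \left(3 - 1\right)} 15}{97153} = \frac{36}{-13 + \left(3 - 1\right)} 15 \cdot \frac{1}{97153} = \frac{36}{-13 + 2} \cdot 15 \cdot \frac{1}{97153} = \frac{36}{-11} \cdot 15 \cdot \frac{1}{97153} = 36 \left(- \frac{1}{11}\right) 15 \cdot \frac{1}{97153} = \left(- \frac{36}{11}\right) 15 \cdot \frac{1}{97153} = \left(- \frac{540}{11}\right) \frac{1}{97153} = - \frac{540}{1068683}$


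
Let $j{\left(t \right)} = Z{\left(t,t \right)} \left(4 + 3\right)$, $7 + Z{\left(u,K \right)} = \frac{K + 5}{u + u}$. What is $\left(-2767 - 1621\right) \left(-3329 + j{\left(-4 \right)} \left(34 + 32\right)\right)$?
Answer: $29051851$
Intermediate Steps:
$Z{\left(u,K \right)} = -7 + \frac{5 + K}{2 u}$ ($Z{\left(u,K \right)} = -7 + \frac{K + 5}{u + u} = -7 + \frac{5 + K}{2 u}$)
$j{\left(t \right)} = \frac{7 \left(5 - 13 t\right)}{2 t}$ ($j{\left(t \right)} = \frac{5 + t - 14 t}{2 t} \left(4 + 3\right) = \frac{5 - 13 t}{2 t} 7 = \frac{7 \left(5 - 13 t\right)}{2 t}$)
$\left(-2767 - 1621\right) \left(-3329 + j{\left(-4 \right)} \left(34 + 32\right)\right) = \left(-2767 - 1621\right) \left(-3329 + \frac{7 \left(5 - -52\right)}{2 \left(-4\right)} \left(34 + 32\right)\right) = - 4388 \left(-3329 + \frac{7}{2} \left(- \frac{1}{4}\right) \left(5 + 52\right) 66\right) = - 4388 \left(-3329 + \frac{7}{2} \left(- \frac{1}{4}\right) 57 \cdot 66\right) = - 4388 \left(-3329 - \frac{13167}{4}\right) = \left(-4388\right) \left(- \frac{26483}{4}\right) = 29051851$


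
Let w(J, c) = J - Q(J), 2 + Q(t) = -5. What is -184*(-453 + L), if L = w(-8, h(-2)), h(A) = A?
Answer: 83536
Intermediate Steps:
Q(t) = -7 (Q(t) = -2 - 5 = -7)
w(J, c) = 7 + J (w(J, c) = J - 1*(-7) = J + 7 = 7 + J)
L = -1 (L = 7 - 8 = -1)
-184*(-453 + L) = -184*(-453 - 1) = -184*(-454) = 83536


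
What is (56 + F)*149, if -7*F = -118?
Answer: 75990/7 ≈ 10856.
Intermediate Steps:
F = 118/7 (F = -1/7*(-118) = 118/7 ≈ 16.857)
(56 + F)*149 = (56 + 118/7)*149 = (510/7)*149 = 75990/7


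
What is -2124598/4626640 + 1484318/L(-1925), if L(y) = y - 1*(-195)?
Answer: -343554029303/400204360 ≈ -858.45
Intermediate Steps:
L(y) = 195 + y (L(y) = y + 195 = 195 + y)
-2124598/4626640 + 1484318/L(-1925) = -2124598/4626640 + 1484318/(195 - 1925) = -2124598*1/4626640 + 1484318/(-1730) = -1062299/2313320 + 1484318*(-1/1730) = -1062299/2313320 - 742159/865 = -343554029303/400204360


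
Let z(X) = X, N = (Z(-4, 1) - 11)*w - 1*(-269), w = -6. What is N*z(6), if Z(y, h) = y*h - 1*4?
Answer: 2298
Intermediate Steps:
Z(y, h) = -4 + h*y (Z(y, h) = h*y - 4 = -4 + h*y)
N = 383 (N = ((-4 + 1*(-4)) - 11)*(-6) - 1*(-269) = ((-4 - 4) - 11)*(-6) + 269 = (-8 - 11)*(-6) + 269 = -19*(-6) + 269 = 114 + 269 = 383)
N*z(6) = 383*6 = 2298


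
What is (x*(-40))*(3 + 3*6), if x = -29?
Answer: 24360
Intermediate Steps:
(x*(-40))*(3 + 3*6) = (-29*(-40))*(3 + 3*6) = 1160*(3 + 18) = 1160*21 = 24360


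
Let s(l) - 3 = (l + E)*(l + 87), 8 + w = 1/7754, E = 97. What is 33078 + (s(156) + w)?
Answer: 733156209/7754 ≈ 94552.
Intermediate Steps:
w = -62031/7754 (w = -8 + 1/7754 = -62031/7754 ≈ -7.9999)
s(l) = 3 + (87 + l)*(97 + l) (s(l) = 3 + (l + 97)*(l + 87) = 3 + (97 + l)*(87 + l) = 3 + (87 + l)*(97 + l))
33078 + (s(156) + w) = 33078 + ((8442 + 156**2 + 184*156) - 62031/7754) = 33078 + ((8442 + 24336 + 28704) - 62031/7754) = 33078 + (61482 - 62031/7754) = 33078 + 476669397/7754 = 733156209/7754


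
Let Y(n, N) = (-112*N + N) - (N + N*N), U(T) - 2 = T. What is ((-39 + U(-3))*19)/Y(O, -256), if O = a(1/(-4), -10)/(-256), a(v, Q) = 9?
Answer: 95/4608 ≈ 0.020616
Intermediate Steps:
U(T) = 2 + T
O = -9/256 (O = 9/(-256) = 9*(-1/256) = -9/256 ≈ -0.035156)
Y(n, N) = -N² - 112*N (Y(n, N) = -111*N - (N + N²) = -111*N + (-N - N²) = -N² - 112*N)
((-39 + U(-3))*19)/Y(O, -256) = ((-39 + (2 - 3))*19)/((-1*(-256)*(112 - 256))) = ((-39 - 1)*19)/((-1*(-256)*(-144))) = -40*19/(-36864) = -760*(-1/36864) = 95/4608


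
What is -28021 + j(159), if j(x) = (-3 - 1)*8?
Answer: -28053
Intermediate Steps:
j(x) = -32 (j(x) = -4*8 = -32)
-28021 + j(159) = -28021 - 32 = -28053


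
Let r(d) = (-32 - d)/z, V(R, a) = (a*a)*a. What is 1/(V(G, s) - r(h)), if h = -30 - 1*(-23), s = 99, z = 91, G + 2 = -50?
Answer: 91/88297234 ≈ 1.0306e-6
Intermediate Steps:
G = -52 (G = -2 - 50 = -52)
h = -7 (h = -30 + 23 = -7)
V(R, a) = a³ (V(R, a) = a²*a = a³)
r(d) = -32/91 - d/91 (r(d) = (-32 - d)/91 = (-32 - d)*(1/91) = -32/91 - d/91)
1/(V(G, s) - r(h)) = 1/(99³ - (-32/91 - 1/91*(-7))) = 1/(970299 - (-32/91 + 1/13)) = 1/(970299 - 1*(-25/91)) = 1/(970299 + 25/91) = 1/(88297234/91) = 91/88297234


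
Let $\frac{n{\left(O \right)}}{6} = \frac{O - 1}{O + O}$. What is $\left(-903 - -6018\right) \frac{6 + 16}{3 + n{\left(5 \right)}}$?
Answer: $\frac{187550}{9} \approx 20839.0$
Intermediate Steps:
$n{\left(O \right)} = \frac{3 \left(-1 + O\right)}{O}$ ($n{\left(O \right)} = 6 \frac{O - 1}{O + O} = 6 \frac{-1 + O}{2 O} = \frac{3 \left(-1 + O\right)}{O}$)
$\left(-903 - -6018\right) \frac{6 + 16}{3 + n{\left(5 \right)}} = \left(-903 - -6018\right) \frac{6 + 16}{3 + \left(3 - \frac{3}{5}\right)} = \left(-903 + 6018\right) \frac{22}{3 + \left(3 - \frac{3}{5}\right)} = 5115 \frac{22}{3 + \left(3 - \frac{3}{5}\right)} = 5115 \frac{22}{3 + \frac{12}{5}} = 5115 \frac{22}{\frac{27}{5}} = 5115 \cdot 22 \cdot \frac{5}{27} = 5115 \cdot \frac{110}{27} = \frac{187550}{9}$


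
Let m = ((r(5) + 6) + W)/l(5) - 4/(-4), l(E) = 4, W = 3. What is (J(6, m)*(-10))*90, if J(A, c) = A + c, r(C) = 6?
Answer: -9675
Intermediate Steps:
m = 19/4 (m = ((6 + 6) + 3)/4 - 4/(-4) = (12 + 3)*(¼) - 4*(-¼) = 15*(¼) + 1 = 15/4 + 1 = 19/4 ≈ 4.7500)
(J(6, m)*(-10))*90 = ((6 + 19/4)*(-10))*90 = ((43/4)*(-10))*90 = -215/2*90 = -9675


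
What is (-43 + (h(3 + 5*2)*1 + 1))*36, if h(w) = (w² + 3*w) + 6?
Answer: 6192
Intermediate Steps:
h(w) = 6 + w² + 3*w
(-43 + (h(3 + 5*2)*1 + 1))*36 = (-43 + ((6 + (3 + 5*2)² + 3*(3 + 5*2))*1 + 1))*36 = (-43 + ((6 + (3 + 10)² + 3*(3 + 10))*1 + 1))*36 = (-43 + ((6 + 13² + 3*13)*1 + 1))*36 = (-43 + ((6 + 169 + 39)*1 + 1))*36 = (-43 + (214*1 + 1))*36 = (-43 + (214 + 1))*36 = (-43 + 215)*36 = 172*36 = 6192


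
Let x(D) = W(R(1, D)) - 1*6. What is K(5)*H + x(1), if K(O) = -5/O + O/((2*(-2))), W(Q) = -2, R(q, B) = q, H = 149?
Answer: -1373/4 ≈ -343.25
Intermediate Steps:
x(D) = -8 (x(D) = -2 - 1*6 = -2 - 6 = -8)
K(O) = -5/O - O/4 (K(O) = -5/O + O/(-4) = -5/O + O*(-¼) = -5/O - O/4)
K(5)*H + x(1) = (-5/5 - ¼*5)*149 - 8 = (-5*⅕ - 5/4)*149 - 8 = (-1 - 5/4)*149 - 8 = -9/4*149 - 8 = -1341/4 - 8 = -1373/4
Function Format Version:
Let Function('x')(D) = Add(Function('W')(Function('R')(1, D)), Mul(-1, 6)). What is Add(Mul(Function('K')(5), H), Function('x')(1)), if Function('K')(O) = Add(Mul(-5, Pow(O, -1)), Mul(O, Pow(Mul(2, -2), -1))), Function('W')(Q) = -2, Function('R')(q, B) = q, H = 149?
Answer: Rational(-1373, 4) ≈ -343.25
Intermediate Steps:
Function('x')(D) = -8 (Function('x')(D) = Add(-2, Mul(-1, 6)) = Add(-2, -6) = -8)
Function('K')(O) = Add(Mul(-5, Pow(O, -1)), Mul(Rational(-1, 4), O)) (Function('K')(O) = Add(Mul(-5, Pow(O, -1)), Mul(O, Pow(-4, -1))) = Add(Mul(-5, Pow(O, -1)), Mul(O, Rational(-1, 4))) = Add(Mul(-5, Pow(O, -1)), Mul(Rational(-1, 4), O)))
Add(Mul(Function('K')(5), H), Function('x')(1)) = Add(Mul(Add(Mul(-5, Pow(5, -1)), Mul(Rational(-1, 4), 5)), 149), -8) = Add(Mul(Add(Mul(-5, Rational(1, 5)), Rational(-5, 4)), 149), -8) = Add(Mul(Add(-1, Rational(-5, 4)), 149), -8) = Add(Mul(Rational(-9, 4), 149), -8) = Add(Rational(-1341, 4), -8) = Rational(-1373, 4)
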